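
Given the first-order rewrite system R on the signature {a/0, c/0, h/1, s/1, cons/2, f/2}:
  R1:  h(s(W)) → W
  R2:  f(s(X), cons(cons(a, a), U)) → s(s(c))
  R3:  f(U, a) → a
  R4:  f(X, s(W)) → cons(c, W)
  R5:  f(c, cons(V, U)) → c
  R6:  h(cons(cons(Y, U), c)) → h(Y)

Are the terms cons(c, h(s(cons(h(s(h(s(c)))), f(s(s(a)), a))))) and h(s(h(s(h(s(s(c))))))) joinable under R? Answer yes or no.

Reduce t₁ = cons(c, h(s(cons(h(s(h(s(c)))), f(s(s(a)), a))))):
1. cons(c, h(s(cons(h(s(h(s(c)))), f(s(s(a)), a)))))  →  cons(c, cons(h(s(h(s(c)))), f(s(s(a)), a)))   [R1 at 2]
2. cons(c, cons(h(s(h(s(c)))), f(s(s(a)), a)))  →  cons(c, cons(h(s(c)), f(s(s(a)), a)))   [R1 at 2.1]
3. cons(c, cons(h(s(c)), f(s(s(a)), a)))  →  cons(c, cons(c, f(s(s(a)), a)))   [R1 at 2.1]
4. cons(c, cons(c, f(s(s(a)), a)))  →  cons(c, cons(c, a))   [R3 at 2.2]

Reduce t₂ = h(s(h(s(h(s(s(c))))))):
1. h(s(h(s(h(s(s(c)))))))  →  h(s(h(s(s(c)))))   [R1 at ε]
2. h(s(h(s(s(c)))))  →  h(s(s(c)))   [R1 at ε]
3. h(s(s(c)))  →  s(c)   [R1 at ε]

no — NF(t₁) = cons(c, cons(c, a)), NF(t₂) = s(c)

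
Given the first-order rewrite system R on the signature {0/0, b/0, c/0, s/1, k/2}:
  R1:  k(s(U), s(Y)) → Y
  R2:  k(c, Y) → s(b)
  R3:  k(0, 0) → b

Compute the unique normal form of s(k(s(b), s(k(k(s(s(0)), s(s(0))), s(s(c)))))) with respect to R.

1. s(k(s(b), s(k(k(s(s(0)), s(s(0))), s(s(c))))))  →  s(k(k(s(s(0)), s(s(0))), s(s(c))))   [R1 at 1]
2. s(k(k(s(s(0)), s(s(0))), s(s(c))))  →  s(k(s(0), s(s(c))))   [R1 at 1.1]
3. s(k(s(0), s(s(c))))  →  s(s(c))   [R1 at 1]

s(s(c))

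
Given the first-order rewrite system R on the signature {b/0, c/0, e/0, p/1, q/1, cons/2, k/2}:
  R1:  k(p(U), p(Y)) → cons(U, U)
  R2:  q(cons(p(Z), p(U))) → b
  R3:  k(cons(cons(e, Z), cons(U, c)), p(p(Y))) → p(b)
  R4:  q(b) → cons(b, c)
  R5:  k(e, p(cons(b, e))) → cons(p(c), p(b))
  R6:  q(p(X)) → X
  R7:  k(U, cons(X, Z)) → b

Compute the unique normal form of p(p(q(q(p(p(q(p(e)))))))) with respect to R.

p(p(e))

1. p(p(q(q(p(p(q(p(e))))))))  →  p(p(q(p(q(p(e))))))   [R6 at 1.1.1]
2. p(p(q(p(q(p(e))))))  →  p(p(q(p(e))))   [R6 at 1.1]
3. p(p(q(p(e))))  →  p(p(e))   [R6 at 1.1]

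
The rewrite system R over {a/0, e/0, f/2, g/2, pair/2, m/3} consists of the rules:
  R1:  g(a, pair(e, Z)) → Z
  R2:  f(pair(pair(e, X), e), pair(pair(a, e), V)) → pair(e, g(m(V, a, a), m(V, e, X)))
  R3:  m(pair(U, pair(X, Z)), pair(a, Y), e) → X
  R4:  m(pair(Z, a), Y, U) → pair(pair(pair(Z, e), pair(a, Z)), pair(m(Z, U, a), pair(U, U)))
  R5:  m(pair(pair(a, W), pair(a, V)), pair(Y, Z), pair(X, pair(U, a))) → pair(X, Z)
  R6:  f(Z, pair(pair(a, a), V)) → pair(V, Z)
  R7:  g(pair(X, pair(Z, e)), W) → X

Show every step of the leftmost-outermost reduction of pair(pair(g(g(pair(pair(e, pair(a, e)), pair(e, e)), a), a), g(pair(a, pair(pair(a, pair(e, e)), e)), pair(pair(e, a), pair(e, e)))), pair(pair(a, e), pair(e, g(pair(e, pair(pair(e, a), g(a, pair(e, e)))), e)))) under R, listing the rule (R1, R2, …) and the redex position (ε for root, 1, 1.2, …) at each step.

1. pair(pair(g(g(pair(pair(e, pair(a, e)), pair(e, e)), a), a), g(pair(a, pair(pair(a, pair(e, e)), e)), pair(pair(e, a), pair(e, e)))), pair(pair(a, e), pair(e, g(pair(e, pair(pair(e, a), g(a, pair(e, e)))), e))))  →  pair(pair(g(pair(e, pair(a, e)), a), g(pair(a, pair(pair(a, pair(e, e)), e)), pair(pair(e, a), pair(e, e)))), pair(pair(a, e), pair(e, g(pair(e, pair(pair(e, a), g(a, pair(e, e)))), e))))   [R7 at 1.1.1]
2. pair(pair(g(pair(e, pair(a, e)), a), g(pair(a, pair(pair(a, pair(e, e)), e)), pair(pair(e, a), pair(e, e)))), pair(pair(a, e), pair(e, g(pair(e, pair(pair(e, a), g(a, pair(e, e)))), e))))  →  pair(pair(e, g(pair(a, pair(pair(a, pair(e, e)), e)), pair(pair(e, a), pair(e, e)))), pair(pair(a, e), pair(e, g(pair(e, pair(pair(e, a), g(a, pair(e, e)))), e))))   [R7 at 1.1]
3. pair(pair(e, g(pair(a, pair(pair(a, pair(e, e)), e)), pair(pair(e, a), pair(e, e)))), pair(pair(a, e), pair(e, g(pair(e, pair(pair(e, a), g(a, pair(e, e)))), e))))  →  pair(pair(e, a), pair(pair(a, e), pair(e, g(pair(e, pair(pair(e, a), g(a, pair(e, e)))), e))))   [R7 at 1.2]
4. pair(pair(e, a), pair(pair(a, e), pair(e, g(pair(e, pair(pair(e, a), g(a, pair(e, e)))), e))))  →  pair(pair(e, a), pair(pair(a, e), pair(e, g(pair(e, pair(pair(e, a), e)), e))))   [R1 at 2.2.2.1.2.2]
5. pair(pair(e, a), pair(pair(a, e), pair(e, g(pair(e, pair(pair(e, a), e)), e))))  →  pair(pair(e, a), pair(pair(a, e), pair(e, e)))   [R7 at 2.2.2]

pair(pair(e, a), pair(pair(a, e), pair(e, e)))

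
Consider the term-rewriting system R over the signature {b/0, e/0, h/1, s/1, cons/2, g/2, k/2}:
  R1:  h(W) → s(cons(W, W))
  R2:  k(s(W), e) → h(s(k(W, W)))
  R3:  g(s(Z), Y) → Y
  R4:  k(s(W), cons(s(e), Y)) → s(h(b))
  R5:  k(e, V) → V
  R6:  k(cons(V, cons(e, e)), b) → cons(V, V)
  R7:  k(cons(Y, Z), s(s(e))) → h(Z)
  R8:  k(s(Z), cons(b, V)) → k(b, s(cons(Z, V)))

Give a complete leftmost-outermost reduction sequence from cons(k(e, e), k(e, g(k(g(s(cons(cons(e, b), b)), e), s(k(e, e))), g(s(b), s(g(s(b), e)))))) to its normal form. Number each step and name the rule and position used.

1. cons(k(e, e), k(e, g(k(g(s(cons(cons(e, b), b)), e), s(k(e, e))), g(s(b), s(g(s(b), e))))))  →  cons(e, k(e, g(k(g(s(cons(cons(e, b), b)), e), s(k(e, e))), g(s(b), s(g(s(b), e))))))   [R5 at 1]
2. cons(e, k(e, g(k(g(s(cons(cons(e, b), b)), e), s(k(e, e))), g(s(b), s(g(s(b), e))))))  →  cons(e, g(k(g(s(cons(cons(e, b), b)), e), s(k(e, e))), g(s(b), s(g(s(b), e)))))   [R5 at 2]
3. cons(e, g(k(g(s(cons(cons(e, b), b)), e), s(k(e, e))), g(s(b), s(g(s(b), e)))))  →  cons(e, g(k(e, s(k(e, e))), g(s(b), s(g(s(b), e)))))   [R3 at 2.1.1]
4. cons(e, g(k(e, s(k(e, e))), g(s(b), s(g(s(b), e)))))  →  cons(e, g(s(k(e, e)), g(s(b), s(g(s(b), e)))))   [R5 at 2.1]
5. cons(e, g(s(k(e, e)), g(s(b), s(g(s(b), e)))))  →  cons(e, g(s(b), s(g(s(b), e))))   [R3 at 2]
6. cons(e, g(s(b), s(g(s(b), e))))  →  cons(e, s(g(s(b), e)))   [R3 at 2]
7. cons(e, s(g(s(b), e)))  →  cons(e, s(e))   [R3 at 2.1]

cons(e, s(e))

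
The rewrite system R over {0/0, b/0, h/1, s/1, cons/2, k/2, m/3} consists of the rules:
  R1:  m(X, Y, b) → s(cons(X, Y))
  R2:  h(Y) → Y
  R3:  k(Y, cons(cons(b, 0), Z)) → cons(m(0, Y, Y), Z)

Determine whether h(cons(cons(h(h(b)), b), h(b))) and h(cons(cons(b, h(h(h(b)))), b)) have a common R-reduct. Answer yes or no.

Reduce t₁ = h(cons(cons(h(h(b)), b), h(b))):
1. h(cons(cons(h(h(b)), b), h(b)))  →  cons(cons(h(h(b)), b), h(b))   [R2 at ε]
2. cons(cons(h(h(b)), b), h(b))  →  cons(cons(h(b), b), h(b))   [R2 at 1.1]
3. cons(cons(h(b), b), h(b))  →  cons(cons(b, b), h(b))   [R2 at 1.1]
4. cons(cons(b, b), h(b))  →  cons(cons(b, b), b)   [R2 at 2]

Reduce t₂ = h(cons(cons(b, h(h(h(b)))), b)):
1. h(cons(cons(b, h(h(h(b)))), b))  →  cons(cons(b, h(h(h(b)))), b)   [R2 at ε]
2. cons(cons(b, h(h(h(b)))), b)  →  cons(cons(b, h(h(b))), b)   [R2 at 1.2]
3. cons(cons(b, h(h(b))), b)  →  cons(cons(b, h(b)), b)   [R2 at 1.2]
4. cons(cons(b, h(b)), b)  →  cons(cons(b, b), b)   [R2 at 1.2]

yes — NF(t₁) = cons(cons(b, b), b), NF(t₂) = cons(cons(b, b), b)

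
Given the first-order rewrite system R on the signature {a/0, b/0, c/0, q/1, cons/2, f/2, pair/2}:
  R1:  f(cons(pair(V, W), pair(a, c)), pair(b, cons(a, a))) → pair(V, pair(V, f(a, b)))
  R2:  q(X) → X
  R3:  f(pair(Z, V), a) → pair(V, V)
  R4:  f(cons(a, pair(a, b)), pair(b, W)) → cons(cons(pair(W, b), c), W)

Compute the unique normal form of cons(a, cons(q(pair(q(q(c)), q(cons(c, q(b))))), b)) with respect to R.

1. cons(a, cons(q(pair(q(q(c)), q(cons(c, q(b))))), b))  →  cons(a, cons(pair(q(q(c)), q(cons(c, q(b)))), b))   [R2 at 2.1]
2. cons(a, cons(pair(q(q(c)), q(cons(c, q(b)))), b))  →  cons(a, cons(pair(q(c), q(cons(c, q(b)))), b))   [R2 at 2.1.1]
3. cons(a, cons(pair(q(c), q(cons(c, q(b)))), b))  →  cons(a, cons(pair(c, q(cons(c, q(b)))), b))   [R2 at 2.1.1]
4. cons(a, cons(pair(c, q(cons(c, q(b)))), b))  →  cons(a, cons(pair(c, cons(c, q(b))), b))   [R2 at 2.1.2]
5. cons(a, cons(pair(c, cons(c, q(b))), b))  →  cons(a, cons(pair(c, cons(c, b)), b))   [R2 at 2.1.2.2]

cons(a, cons(pair(c, cons(c, b)), b))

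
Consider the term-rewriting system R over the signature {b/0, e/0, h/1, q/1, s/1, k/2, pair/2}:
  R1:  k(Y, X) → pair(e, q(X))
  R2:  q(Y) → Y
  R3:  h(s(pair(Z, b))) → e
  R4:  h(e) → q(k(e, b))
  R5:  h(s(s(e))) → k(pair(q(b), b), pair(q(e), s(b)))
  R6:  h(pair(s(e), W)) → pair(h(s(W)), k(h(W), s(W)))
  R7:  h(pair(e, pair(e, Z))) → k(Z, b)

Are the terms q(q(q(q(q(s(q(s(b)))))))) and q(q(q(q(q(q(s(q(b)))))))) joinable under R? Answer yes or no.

Reduce t₁ = q(q(q(q(q(s(q(s(b)))))))):
1. q(q(q(q(q(s(q(s(b))))))))  →  q(q(q(q(s(q(s(b)))))))   [R2 at ε]
2. q(q(q(q(s(q(s(b)))))))  →  q(q(q(s(q(s(b))))))   [R2 at ε]
3. q(q(q(s(q(s(b))))))  →  q(q(s(q(s(b)))))   [R2 at ε]
4. q(q(s(q(s(b)))))  →  q(s(q(s(b))))   [R2 at ε]
5. q(s(q(s(b))))  →  s(q(s(b)))   [R2 at ε]
6. s(q(s(b)))  →  s(s(b))   [R2 at 1]

Reduce t₂ = q(q(q(q(q(q(s(q(b)))))))):
1. q(q(q(q(q(q(s(q(b))))))))  →  q(q(q(q(q(s(q(b)))))))   [R2 at ε]
2. q(q(q(q(q(s(q(b)))))))  →  q(q(q(q(s(q(b))))))   [R2 at ε]
3. q(q(q(q(s(q(b))))))  →  q(q(q(s(q(b)))))   [R2 at ε]
4. q(q(q(s(q(b)))))  →  q(q(s(q(b))))   [R2 at ε]
5. q(q(s(q(b))))  →  q(s(q(b)))   [R2 at ε]
6. q(s(q(b)))  →  s(q(b))   [R2 at ε]
7. s(q(b))  →  s(b)   [R2 at 1]

no — NF(t₁) = s(s(b)), NF(t₂) = s(b)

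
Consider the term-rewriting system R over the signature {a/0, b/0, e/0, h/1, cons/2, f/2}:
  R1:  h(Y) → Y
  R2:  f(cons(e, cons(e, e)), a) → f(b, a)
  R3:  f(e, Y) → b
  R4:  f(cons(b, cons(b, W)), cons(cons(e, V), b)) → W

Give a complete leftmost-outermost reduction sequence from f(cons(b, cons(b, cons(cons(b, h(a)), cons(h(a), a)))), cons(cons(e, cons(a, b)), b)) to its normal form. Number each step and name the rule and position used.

cons(cons(b, a), cons(a, a))

1. f(cons(b, cons(b, cons(cons(b, h(a)), cons(h(a), a)))), cons(cons(e, cons(a, b)), b))  →  cons(cons(b, h(a)), cons(h(a), a))   [R4 at ε]
2. cons(cons(b, h(a)), cons(h(a), a))  →  cons(cons(b, a), cons(h(a), a))   [R1 at 1.2]
3. cons(cons(b, a), cons(h(a), a))  →  cons(cons(b, a), cons(a, a))   [R1 at 2.1]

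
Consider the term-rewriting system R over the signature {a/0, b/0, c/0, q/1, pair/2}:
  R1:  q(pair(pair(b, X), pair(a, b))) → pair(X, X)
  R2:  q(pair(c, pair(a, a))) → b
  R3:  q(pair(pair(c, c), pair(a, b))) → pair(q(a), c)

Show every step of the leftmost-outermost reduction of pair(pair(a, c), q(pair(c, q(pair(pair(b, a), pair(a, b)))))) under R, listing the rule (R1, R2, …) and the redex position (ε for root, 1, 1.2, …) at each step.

pair(pair(a, c), b)

1. pair(pair(a, c), q(pair(c, q(pair(pair(b, a), pair(a, b))))))  →  pair(pair(a, c), q(pair(c, pair(a, a))))   [R1 at 2.1.2]
2. pair(pair(a, c), q(pair(c, pair(a, a))))  →  pair(pair(a, c), b)   [R2 at 2]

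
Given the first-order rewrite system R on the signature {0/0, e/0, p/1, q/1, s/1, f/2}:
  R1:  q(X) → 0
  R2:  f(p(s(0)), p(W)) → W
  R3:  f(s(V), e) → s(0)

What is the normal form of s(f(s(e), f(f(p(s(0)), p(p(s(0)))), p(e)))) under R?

s(s(0))

1. s(f(s(e), f(f(p(s(0)), p(p(s(0)))), p(e))))  →  s(f(s(e), f(p(s(0)), p(e))))   [R2 at 1.2.1]
2. s(f(s(e), f(p(s(0)), p(e))))  →  s(f(s(e), e))   [R2 at 1.2]
3. s(f(s(e), e))  →  s(s(0))   [R3 at 1]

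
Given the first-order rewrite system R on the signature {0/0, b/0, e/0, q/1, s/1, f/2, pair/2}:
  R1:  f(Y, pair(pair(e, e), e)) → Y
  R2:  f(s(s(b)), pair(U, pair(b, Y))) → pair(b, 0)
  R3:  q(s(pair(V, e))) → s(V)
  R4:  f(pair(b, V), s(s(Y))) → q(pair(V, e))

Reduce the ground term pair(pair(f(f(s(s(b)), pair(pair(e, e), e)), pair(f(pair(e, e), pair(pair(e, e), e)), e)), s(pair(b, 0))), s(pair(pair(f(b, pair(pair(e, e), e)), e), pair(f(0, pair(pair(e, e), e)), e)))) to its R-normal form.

1. pair(pair(f(f(s(s(b)), pair(pair(e, e), e)), pair(f(pair(e, e), pair(pair(e, e), e)), e)), s(pair(b, 0))), s(pair(pair(f(b, pair(pair(e, e), e)), e), pair(f(0, pair(pair(e, e), e)), e))))  →  pair(pair(f(s(s(b)), pair(f(pair(e, e), pair(pair(e, e), e)), e)), s(pair(b, 0))), s(pair(pair(f(b, pair(pair(e, e), e)), e), pair(f(0, pair(pair(e, e), e)), e))))   [R1 at 1.1.1]
2. pair(pair(f(s(s(b)), pair(f(pair(e, e), pair(pair(e, e), e)), e)), s(pair(b, 0))), s(pair(pair(f(b, pair(pair(e, e), e)), e), pair(f(0, pair(pair(e, e), e)), e))))  →  pair(pair(f(s(s(b)), pair(pair(e, e), e)), s(pair(b, 0))), s(pair(pair(f(b, pair(pair(e, e), e)), e), pair(f(0, pair(pair(e, e), e)), e))))   [R1 at 1.1.2.1]
3. pair(pair(f(s(s(b)), pair(pair(e, e), e)), s(pair(b, 0))), s(pair(pair(f(b, pair(pair(e, e), e)), e), pair(f(0, pair(pair(e, e), e)), e))))  →  pair(pair(s(s(b)), s(pair(b, 0))), s(pair(pair(f(b, pair(pair(e, e), e)), e), pair(f(0, pair(pair(e, e), e)), e))))   [R1 at 1.1]
4. pair(pair(s(s(b)), s(pair(b, 0))), s(pair(pair(f(b, pair(pair(e, e), e)), e), pair(f(0, pair(pair(e, e), e)), e))))  →  pair(pair(s(s(b)), s(pair(b, 0))), s(pair(pair(b, e), pair(f(0, pair(pair(e, e), e)), e))))   [R1 at 2.1.1.1]
5. pair(pair(s(s(b)), s(pair(b, 0))), s(pair(pair(b, e), pair(f(0, pair(pair(e, e), e)), e))))  →  pair(pair(s(s(b)), s(pair(b, 0))), s(pair(pair(b, e), pair(0, e))))   [R1 at 2.1.2.1]

pair(pair(s(s(b)), s(pair(b, 0))), s(pair(pair(b, e), pair(0, e))))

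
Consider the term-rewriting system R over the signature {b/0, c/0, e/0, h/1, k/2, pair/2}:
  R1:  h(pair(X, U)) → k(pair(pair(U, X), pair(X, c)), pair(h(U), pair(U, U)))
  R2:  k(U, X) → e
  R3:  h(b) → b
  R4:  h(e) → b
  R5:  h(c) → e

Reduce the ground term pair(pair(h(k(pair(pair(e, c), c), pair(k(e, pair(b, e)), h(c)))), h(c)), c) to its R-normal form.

1. pair(pair(h(k(pair(pair(e, c), c), pair(k(e, pair(b, e)), h(c)))), h(c)), c)  →  pair(pair(h(e), h(c)), c)   [R2 at 1.1.1]
2. pair(pair(h(e), h(c)), c)  →  pair(pair(b, h(c)), c)   [R4 at 1.1]
3. pair(pair(b, h(c)), c)  →  pair(pair(b, e), c)   [R5 at 1.2]

pair(pair(b, e), c)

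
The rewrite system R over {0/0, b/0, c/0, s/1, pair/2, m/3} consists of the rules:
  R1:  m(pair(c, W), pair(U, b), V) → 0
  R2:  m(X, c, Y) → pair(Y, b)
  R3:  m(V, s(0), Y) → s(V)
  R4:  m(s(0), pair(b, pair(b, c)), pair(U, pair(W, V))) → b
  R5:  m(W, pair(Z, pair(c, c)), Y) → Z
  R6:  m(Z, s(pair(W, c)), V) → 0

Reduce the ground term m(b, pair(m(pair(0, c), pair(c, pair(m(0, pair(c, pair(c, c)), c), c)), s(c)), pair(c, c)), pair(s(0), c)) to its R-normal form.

c

1. m(b, pair(m(pair(0, c), pair(c, pair(m(0, pair(c, pair(c, c)), c), c)), s(c)), pair(c, c)), pair(s(0), c))  →  m(pair(0, c), pair(c, pair(m(0, pair(c, pair(c, c)), c), c)), s(c))   [R5 at ε]
2. m(pair(0, c), pair(c, pair(m(0, pair(c, pair(c, c)), c), c)), s(c))  →  m(pair(0, c), pair(c, pair(c, c)), s(c))   [R5 at 2.2.1]
3. m(pair(0, c), pair(c, pair(c, c)), s(c))  →  c   [R5 at ε]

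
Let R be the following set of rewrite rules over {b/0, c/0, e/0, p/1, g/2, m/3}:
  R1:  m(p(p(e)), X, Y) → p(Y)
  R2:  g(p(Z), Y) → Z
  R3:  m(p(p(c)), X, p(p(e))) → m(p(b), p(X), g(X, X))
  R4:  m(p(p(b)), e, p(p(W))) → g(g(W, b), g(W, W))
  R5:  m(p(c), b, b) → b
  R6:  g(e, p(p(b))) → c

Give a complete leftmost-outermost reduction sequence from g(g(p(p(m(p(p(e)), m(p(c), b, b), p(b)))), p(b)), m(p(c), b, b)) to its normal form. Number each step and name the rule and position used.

p(p(b))

1. g(g(p(p(m(p(p(e)), m(p(c), b, b), p(b)))), p(b)), m(p(c), b, b))  →  g(p(m(p(p(e)), m(p(c), b, b), p(b))), m(p(c), b, b))   [R2 at 1]
2. g(p(m(p(p(e)), m(p(c), b, b), p(b))), m(p(c), b, b))  →  m(p(p(e)), m(p(c), b, b), p(b))   [R2 at ε]
3. m(p(p(e)), m(p(c), b, b), p(b))  →  p(p(b))   [R1 at ε]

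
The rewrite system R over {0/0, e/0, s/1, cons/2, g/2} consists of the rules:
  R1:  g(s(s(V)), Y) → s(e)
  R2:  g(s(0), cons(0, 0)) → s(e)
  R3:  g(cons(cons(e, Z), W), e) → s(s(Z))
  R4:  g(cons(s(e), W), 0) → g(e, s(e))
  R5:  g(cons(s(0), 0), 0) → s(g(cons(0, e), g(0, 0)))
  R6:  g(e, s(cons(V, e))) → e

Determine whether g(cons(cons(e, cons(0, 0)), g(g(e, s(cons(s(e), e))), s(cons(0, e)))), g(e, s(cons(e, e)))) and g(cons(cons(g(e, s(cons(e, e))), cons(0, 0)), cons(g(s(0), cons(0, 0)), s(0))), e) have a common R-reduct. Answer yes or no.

yes — NF(t₁) = s(s(cons(0, 0))), NF(t₂) = s(s(cons(0, 0)))

Reduce t₁ = g(cons(cons(e, cons(0, 0)), g(g(e, s(cons(s(e), e))), s(cons(0, e)))), g(e, s(cons(e, e)))):
1. g(cons(cons(e, cons(0, 0)), g(g(e, s(cons(s(e), e))), s(cons(0, e)))), g(e, s(cons(e, e))))  →  g(cons(cons(e, cons(0, 0)), g(e, s(cons(0, e)))), g(e, s(cons(e, e))))   [R6 at 1.2.1]
2. g(cons(cons(e, cons(0, 0)), g(e, s(cons(0, e)))), g(e, s(cons(e, e))))  →  g(cons(cons(e, cons(0, 0)), e), g(e, s(cons(e, e))))   [R6 at 1.2]
3. g(cons(cons(e, cons(0, 0)), e), g(e, s(cons(e, e))))  →  g(cons(cons(e, cons(0, 0)), e), e)   [R6 at 2]
4. g(cons(cons(e, cons(0, 0)), e), e)  →  s(s(cons(0, 0)))   [R3 at ε]

Reduce t₂ = g(cons(cons(g(e, s(cons(e, e))), cons(0, 0)), cons(g(s(0), cons(0, 0)), s(0))), e):
1. g(cons(cons(g(e, s(cons(e, e))), cons(0, 0)), cons(g(s(0), cons(0, 0)), s(0))), e)  →  g(cons(cons(e, cons(0, 0)), cons(g(s(0), cons(0, 0)), s(0))), e)   [R6 at 1.1.1]
2. g(cons(cons(e, cons(0, 0)), cons(g(s(0), cons(0, 0)), s(0))), e)  →  s(s(cons(0, 0)))   [R3 at ε]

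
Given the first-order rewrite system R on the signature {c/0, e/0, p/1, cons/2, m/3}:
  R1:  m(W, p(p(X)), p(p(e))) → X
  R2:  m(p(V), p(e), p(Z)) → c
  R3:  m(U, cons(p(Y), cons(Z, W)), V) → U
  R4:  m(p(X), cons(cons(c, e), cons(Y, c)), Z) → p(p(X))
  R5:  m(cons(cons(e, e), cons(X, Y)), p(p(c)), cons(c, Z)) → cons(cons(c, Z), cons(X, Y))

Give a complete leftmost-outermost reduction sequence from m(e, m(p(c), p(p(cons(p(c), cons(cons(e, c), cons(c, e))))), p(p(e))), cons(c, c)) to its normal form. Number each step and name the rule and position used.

1. m(e, m(p(c), p(p(cons(p(c), cons(cons(e, c), cons(c, e))))), p(p(e))), cons(c, c))  →  m(e, cons(p(c), cons(cons(e, c), cons(c, e))), cons(c, c))   [R1 at 2]
2. m(e, cons(p(c), cons(cons(e, c), cons(c, e))), cons(c, c))  →  e   [R3 at ε]

e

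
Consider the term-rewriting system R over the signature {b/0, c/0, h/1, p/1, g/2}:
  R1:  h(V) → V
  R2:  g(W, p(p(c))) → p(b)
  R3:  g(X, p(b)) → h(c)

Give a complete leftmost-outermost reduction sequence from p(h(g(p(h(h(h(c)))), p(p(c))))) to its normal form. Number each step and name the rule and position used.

p(p(b))

1. p(h(g(p(h(h(h(c)))), p(p(c)))))  →  p(g(p(h(h(h(c)))), p(p(c))))   [R1 at 1]
2. p(g(p(h(h(h(c)))), p(p(c))))  →  p(p(b))   [R2 at 1]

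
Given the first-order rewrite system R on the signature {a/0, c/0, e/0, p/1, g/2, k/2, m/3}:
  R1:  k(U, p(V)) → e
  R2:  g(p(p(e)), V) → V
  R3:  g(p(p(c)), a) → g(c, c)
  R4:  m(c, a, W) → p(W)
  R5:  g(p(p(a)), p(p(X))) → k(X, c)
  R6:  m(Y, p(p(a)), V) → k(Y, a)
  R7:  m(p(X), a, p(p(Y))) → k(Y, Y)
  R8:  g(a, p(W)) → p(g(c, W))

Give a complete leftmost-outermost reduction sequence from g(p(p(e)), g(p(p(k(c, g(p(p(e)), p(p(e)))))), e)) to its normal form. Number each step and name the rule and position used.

1. g(p(p(e)), g(p(p(k(c, g(p(p(e)), p(p(e)))))), e))  →  g(p(p(k(c, g(p(p(e)), p(p(e)))))), e)   [R2 at ε]
2. g(p(p(k(c, g(p(p(e)), p(p(e)))))), e)  →  g(p(p(k(c, p(p(e))))), e)   [R2 at 1.1.1.2]
3. g(p(p(k(c, p(p(e))))), e)  →  g(p(p(e)), e)   [R1 at 1.1.1]
4. g(p(p(e)), e)  →  e   [R2 at ε]

e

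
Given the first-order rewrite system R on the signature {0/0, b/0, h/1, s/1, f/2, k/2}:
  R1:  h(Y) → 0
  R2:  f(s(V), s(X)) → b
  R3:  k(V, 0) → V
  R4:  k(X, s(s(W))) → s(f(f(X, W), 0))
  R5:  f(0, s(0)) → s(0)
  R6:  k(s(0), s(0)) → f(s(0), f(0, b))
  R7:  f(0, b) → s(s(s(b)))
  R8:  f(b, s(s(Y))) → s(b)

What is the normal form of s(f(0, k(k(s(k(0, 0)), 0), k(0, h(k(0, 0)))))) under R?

1. s(f(0, k(k(s(k(0, 0)), 0), k(0, h(k(0, 0))))))  →  s(f(0, k(s(k(0, 0)), k(0, h(k(0, 0))))))   [R3 at 1.2.1]
2. s(f(0, k(s(k(0, 0)), k(0, h(k(0, 0))))))  →  s(f(0, k(s(0), k(0, h(k(0, 0))))))   [R3 at 1.2.1.1]
3. s(f(0, k(s(0), k(0, h(k(0, 0))))))  →  s(f(0, k(s(0), k(0, 0))))   [R1 at 1.2.2.2]
4. s(f(0, k(s(0), k(0, 0))))  →  s(f(0, k(s(0), 0)))   [R3 at 1.2.2]
5. s(f(0, k(s(0), 0)))  →  s(f(0, s(0)))   [R3 at 1.2]
6. s(f(0, s(0)))  →  s(s(0))   [R5 at 1]

s(s(0))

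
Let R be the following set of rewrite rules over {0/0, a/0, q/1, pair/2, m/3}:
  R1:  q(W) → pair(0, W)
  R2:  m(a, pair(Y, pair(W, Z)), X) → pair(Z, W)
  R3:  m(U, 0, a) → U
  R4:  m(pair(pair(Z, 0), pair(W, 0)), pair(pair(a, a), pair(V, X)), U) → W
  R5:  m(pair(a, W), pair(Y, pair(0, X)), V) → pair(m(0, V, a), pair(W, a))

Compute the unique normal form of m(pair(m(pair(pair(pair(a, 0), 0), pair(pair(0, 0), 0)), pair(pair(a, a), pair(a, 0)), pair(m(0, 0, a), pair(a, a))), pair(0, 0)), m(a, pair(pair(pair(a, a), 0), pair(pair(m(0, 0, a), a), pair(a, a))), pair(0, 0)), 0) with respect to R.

1. m(pair(m(pair(pair(pair(a, 0), 0), pair(pair(0, 0), 0)), pair(pair(a, a), pair(a, 0)), pair(m(0, 0, a), pair(a, a))), pair(0, 0)), m(a, pair(pair(pair(a, a), 0), pair(pair(m(0, 0, a), a), pair(a, a))), pair(0, 0)), 0)  →  m(pair(pair(0, 0), pair(0, 0)), m(a, pair(pair(pair(a, a), 0), pair(pair(m(0, 0, a), a), pair(a, a))), pair(0, 0)), 0)   [R4 at 1.1]
2. m(pair(pair(0, 0), pair(0, 0)), m(a, pair(pair(pair(a, a), 0), pair(pair(m(0, 0, a), a), pair(a, a))), pair(0, 0)), 0)  →  m(pair(pair(0, 0), pair(0, 0)), pair(pair(a, a), pair(m(0, 0, a), a)), 0)   [R2 at 2]
3. m(pair(pair(0, 0), pair(0, 0)), pair(pair(a, a), pair(m(0, 0, a), a)), 0)  →  0   [R4 at ε]

0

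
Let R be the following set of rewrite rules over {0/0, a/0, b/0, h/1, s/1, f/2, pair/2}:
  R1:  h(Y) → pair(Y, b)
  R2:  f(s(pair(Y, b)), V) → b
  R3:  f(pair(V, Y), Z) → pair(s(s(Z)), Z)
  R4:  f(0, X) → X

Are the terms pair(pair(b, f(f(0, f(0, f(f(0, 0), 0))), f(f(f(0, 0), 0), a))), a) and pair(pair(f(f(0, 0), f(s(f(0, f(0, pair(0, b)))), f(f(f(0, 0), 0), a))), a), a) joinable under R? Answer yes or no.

yes — NF(t₁) = pair(pair(b, a), a), NF(t₂) = pair(pair(b, a), a)

Reduce t₁ = pair(pair(b, f(f(0, f(0, f(f(0, 0), 0))), f(f(f(0, 0), 0), a))), a):
1. pair(pair(b, f(f(0, f(0, f(f(0, 0), 0))), f(f(f(0, 0), 0), a))), a)  →  pair(pair(b, f(f(0, f(f(0, 0), 0)), f(f(f(0, 0), 0), a))), a)   [R4 at 1.2.1]
2. pair(pair(b, f(f(0, f(f(0, 0), 0)), f(f(f(0, 0), 0), a))), a)  →  pair(pair(b, f(f(f(0, 0), 0), f(f(f(0, 0), 0), a))), a)   [R4 at 1.2.1]
3. pair(pair(b, f(f(f(0, 0), 0), f(f(f(0, 0), 0), a))), a)  →  pair(pair(b, f(f(0, 0), f(f(f(0, 0), 0), a))), a)   [R4 at 1.2.1.1]
4. pair(pair(b, f(f(0, 0), f(f(f(0, 0), 0), a))), a)  →  pair(pair(b, f(0, f(f(f(0, 0), 0), a))), a)   [R4 at 1.2.1]
5. pair(pair(b, f(0, f(f(f(0, 0), 0), a))), a)  →  pair(pair(b, f(f(f(0, 0), 0), a)), a)   [R4 at 1.2]
6. pair(pair(b, f(f(f(0, 0), 0), a)), a)  →  pair(pair(b, f(f(0, 0), a)), a)   [R4 at 1.2.1.1]
7. pair(pair(b, f(f(0, 0), a)), a)  →  pair(pair(b, f(0, a)), a)   [R4 at 1.2.1]
8. pair(pair(b, f(0, a)), a)  →  pair(pair(b, a), a)   [R4 at 1.2]

Reduce t₂ = pair(pair(f(f(0, 0), f(s(f(0, f(0, pair(0, b)))), f(f(f(0, 0), 0), a))), a), a):
1. pair(pair(f(f(0, 0), f(s(f(0, f(0, pair(0, b)))), f(f(f(0, 0), 0), a))), a), a)  →  pair(pair(f(0, f(s(f(0, f(0, pair(0, b)))), f(f(f(0, 0), 0), a))), a), a)   [R4 at 1.1.1]
2. pair(pair(f(0, f(s(f(0, f(0, pair(0, b)))), f(f(f(0, 0), 0), a))), a), a)  →  pair(pair(f(s(f(0, f(0, pair(0, b)))), f(f(f(0, 0), 0), a)), a), a)   [R4 at 1.1]
3. pair(pair(f(s(f(0, f(0, pair(0, b)))), f(f(f(0, 0), 0), a)), a), a)  →  pair(pair(f(s(f(0, pair(0, b))), f(f(f(0, 0), 0), a)), a), a)   [R4 at 1.1.1.1]
4. pair(pair(f(s(f(0, pair(0, b))), f(f(f(0, 0), 0), a)), a), a)  →  pair(pair(f(s(pair(0, b)), f(f(f(0, 0), 0), a)), a), a)   [R4 at 1.1.1.1]
5. pair(pair(f(s(pair(0, b)), f(f(f(0, 0), 0), a)), a), a)  →  pair(pair(b, a), a)   [R2 at 1.1]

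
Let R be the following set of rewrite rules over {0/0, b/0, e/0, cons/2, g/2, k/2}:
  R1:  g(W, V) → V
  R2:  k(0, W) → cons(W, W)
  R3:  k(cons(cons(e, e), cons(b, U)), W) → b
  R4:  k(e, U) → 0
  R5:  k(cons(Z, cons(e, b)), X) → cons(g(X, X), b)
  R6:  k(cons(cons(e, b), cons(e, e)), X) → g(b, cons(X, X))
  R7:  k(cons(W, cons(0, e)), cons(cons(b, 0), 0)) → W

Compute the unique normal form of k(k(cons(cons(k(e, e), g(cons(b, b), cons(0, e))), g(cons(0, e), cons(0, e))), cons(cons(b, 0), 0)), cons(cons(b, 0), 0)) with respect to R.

1. k(k(cons(cons(k(e, e), g(cons(b, b), cons(0, e))), g(cons(0, e), cons(0, e))), cons(cons(b, 0), 0)), cons(cons(b, 0), 0))  →  k(k(cons(cons(0, g(cons(b, b), cons(0, e))), g(cons(0, e), cons(0, e))), cons(cons(b, 0), 0)), cons(cons(b, 0), 0))   [R4 at 1.1.1.1]
2. k(k(cons(cons(0, g(cons(b, b), cons(0, e))), g(cons(0, e), cons(0, e))), cons(cons(b, 0), 0)), cons(cons(b, 0), 0))  →  k(k(cons(cons(0, cons(0, e)), g(cons(0, e), cons(0, e))), cons(cons(b, 0), 0)), cons(cons(b, 0), 0))   [R1 at 1.1.1.2]
3. k(k(cons(cons(0, cons(0, e)), g(cons(0, e), cons(0, e))), cons(cons(b, 0), 0)), cons(cons(b, 0), 0))  →  k(k(cons(cons(0, cons(0, e)), cons(0, e)), cons(cons(b, 0), 0)), cons(cons(b, 0), 0))   [R1 at 1.1.2]
4. k(k(cons(cons(0, cons(0, e)), cons(0, e)), cons(cons(b, 0), 0)), cons(cons(b, 0), 0))  →  k(cons(0, cons(0, e)), cons(cons(b, 0), 0))   [R7 at 1]
5. k(cons(0, cons(0, e)), cons(cons(b, 0), 0))  →  0   [R7 at ε]

0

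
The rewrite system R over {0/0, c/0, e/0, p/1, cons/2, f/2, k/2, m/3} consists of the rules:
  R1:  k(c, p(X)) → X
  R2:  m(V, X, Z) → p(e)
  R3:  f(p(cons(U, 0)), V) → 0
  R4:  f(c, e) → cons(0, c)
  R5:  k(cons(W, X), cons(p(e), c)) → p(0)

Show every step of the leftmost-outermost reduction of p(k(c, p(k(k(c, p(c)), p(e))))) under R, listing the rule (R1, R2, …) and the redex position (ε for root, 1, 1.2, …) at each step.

p(e)

1. p(k(c, p(k(k(c, p(c)), p(e)))))  →  p(k(k(c, p(c)), p(e)))   [R1 at 1]
2. p(k(k(c, p(c)), p(e)))  →  p(k(c, p(e)))   [R1 at 1.1]
3. p(k(c, p(e)))  →  p(e)   [R1 at 1]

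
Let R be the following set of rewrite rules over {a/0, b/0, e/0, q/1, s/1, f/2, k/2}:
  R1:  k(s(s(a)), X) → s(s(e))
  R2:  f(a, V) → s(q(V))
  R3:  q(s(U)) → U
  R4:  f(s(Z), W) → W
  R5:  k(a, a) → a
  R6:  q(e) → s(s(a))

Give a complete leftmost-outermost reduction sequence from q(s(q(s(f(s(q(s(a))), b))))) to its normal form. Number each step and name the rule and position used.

1. q(s(q(s(f(s(q(s(a))), b)))))  →  q(s(f(s(q(s(a))), b)))   [R3 at ε]
2. q(s(f(s(q(s(a))), b)))  →  f(s(q(s(a))), b)   [R3 at ε]
3. f(s(q(s(a))), b)  →  b   [R4 at ε]

b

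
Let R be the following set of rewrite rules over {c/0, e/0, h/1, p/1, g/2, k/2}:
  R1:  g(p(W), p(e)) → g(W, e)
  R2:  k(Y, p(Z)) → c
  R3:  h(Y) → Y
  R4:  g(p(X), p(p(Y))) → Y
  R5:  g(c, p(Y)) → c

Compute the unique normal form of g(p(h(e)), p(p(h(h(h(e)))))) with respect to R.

e

1. g(p(h(e)), p(p(h(h(h(e))))))  →  h(h(h(e)))   [R4 at ε]
2. h(h(h(e)))  →  h(h(e))   [R3 at ε]
3. h(h(e))  →  h(e)   [R3 at ε]
4. h(e)  →  e   [R3 at ε]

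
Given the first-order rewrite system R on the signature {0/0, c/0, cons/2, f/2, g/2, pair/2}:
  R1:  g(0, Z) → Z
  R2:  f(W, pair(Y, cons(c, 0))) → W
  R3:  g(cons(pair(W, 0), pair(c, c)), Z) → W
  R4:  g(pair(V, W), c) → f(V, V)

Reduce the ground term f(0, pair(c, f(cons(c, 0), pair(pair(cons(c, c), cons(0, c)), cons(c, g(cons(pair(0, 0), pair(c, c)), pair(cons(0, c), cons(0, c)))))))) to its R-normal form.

0

1. f(0, pair(c, f(cons(c, 0), pair(pair(cons(c, c), cons(0, c)), cons(c, g(cons(pair(0, 0), pair(c, c)), pair(cons(0, c), cons(0, c))))))))  →  f(0, pair(c, f(cons(c, 0), pair(pair(cons(c, c), cons(0, c)), cons(c, 0)))))   [R3 at 2.2.2.2.2]
2. f(0, pair(c, f(cons(c, 0), pair(pair(cons(c, c), cons(0, c)), cons(c, 0)))))  →  f(0, pair(c, cons(c, 0)))   [R2 at 2.2]
3. f(0, pair(c, cons(c, 0)))  →  0   [R2 at ε]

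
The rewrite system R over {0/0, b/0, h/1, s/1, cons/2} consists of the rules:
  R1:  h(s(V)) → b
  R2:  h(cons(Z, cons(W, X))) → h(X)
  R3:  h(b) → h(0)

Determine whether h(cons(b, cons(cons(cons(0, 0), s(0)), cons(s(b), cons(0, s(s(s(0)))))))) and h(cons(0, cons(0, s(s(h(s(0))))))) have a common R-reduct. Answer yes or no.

Reduce t₁ = h(cons(b, cons(cons(cons(0, 0), s(0)), cons(s(b), cons(0, s(s(s(0)))))))):
1. h(cons(b, cons(cons(cons(0, 0), s(0)), cons(s(b), cons(0, s(s(s(0))))))))  →  h(cons(s(b), cons(0, s(s(s(0))))))   [R2 at ε]
2. h(cons(s(b), cons(0, s(s(s(0))))))  →  h(s(s(s(0))))   [R2 at ε]
3. h(s(s(s(0))))  →  b   [R1 at ε]

Reduce t₂ = h(cons(0, cons(0, s(s(h(s(0))))))):
1. h(cons(0, cons(0, s(s(h(s(0)))))))  →  h(s(s(h(s(0)))))   [R2 at ε]
2. h(s(s(h(s(0)))))  →  b   [R1 at ε]

yes — NF(t₁) = b, NF(t₂) = b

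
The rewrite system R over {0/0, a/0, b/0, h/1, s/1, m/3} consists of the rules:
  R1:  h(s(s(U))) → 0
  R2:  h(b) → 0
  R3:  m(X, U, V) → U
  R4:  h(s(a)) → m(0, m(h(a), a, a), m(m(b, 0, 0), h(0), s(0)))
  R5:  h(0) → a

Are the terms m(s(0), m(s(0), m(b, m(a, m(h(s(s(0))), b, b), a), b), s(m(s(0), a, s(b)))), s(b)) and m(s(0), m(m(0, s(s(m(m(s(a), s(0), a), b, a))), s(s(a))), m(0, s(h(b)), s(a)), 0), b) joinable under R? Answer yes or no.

no — NF(t₁) = b, NF(t₂) = s(0)

Reduce t₁ = m(s(0), m(s(0), m(b, m(a, m(h(s(s(0))), b, b), a), b), s(m(s(0), a, s(b)))), s(b)):
1. m(s(0), m(s(0), m(b, m(a, m(h(s(s(0))), b, b), a), b), s(m(s(0), a, s(b)))), s(b))  →  m(s(0), m(b, m(a, m(h(s(s(0))), b, b), a), b), s(m(s(0), a, s(b))))   [R3 at ε]
2. m(s(0), m(b, m(a, m(h(s(s(0))), b, b), a), b), s(m(s(0), a, s(b))))  →  m(b, m(a, m(h(s(s(0))), b, b), a), b)   [R3 at ε]
3. m(b, m(a, m(h(s(s(0))), b, b), a), b)  →  m(a, m(h(s(s(0))), b, b), a)   [R3 at ε]
4. m(a, m(h(s(s(0))), b, b), a)  →  m(h(s(s(0))), b, b)   [R3 at ε]
5. m(h(s(s(0))), b, b)  →  b   [R3 at ε]

Reduce t₂ = m(s(0), m(m(0, s(s(m(m(s(a), s(0), a), b, a))), s(s(a))), m(0, s(h(b)), s(a)), 0), b):
1. m(s(0), m(m(0, s(s(m(m(s(a), s(0), a), b, a))), s(s(a))), m(0, s(h(b)), s(a)), 0), b)  →  m(m(0, s(s(m(m(s(a), s(0), a), b, a))), s(s(a))), m(0, s(h(b)), s(a)), 0)   [R3 at ε]
2. m(m(0, s(s(m(m(s(a), s(0), a), b, a))), s(s(a))), m(0, s(h(b)), s(a)), 0)  →  m(0, s(h(b)), s(a))   [R3 at ε]
3. m(0, s(h(b)), s(a))  →  s(h(b))   [R3 at ε]
4. s(h(b))  →  s(0)   [R2 at 1]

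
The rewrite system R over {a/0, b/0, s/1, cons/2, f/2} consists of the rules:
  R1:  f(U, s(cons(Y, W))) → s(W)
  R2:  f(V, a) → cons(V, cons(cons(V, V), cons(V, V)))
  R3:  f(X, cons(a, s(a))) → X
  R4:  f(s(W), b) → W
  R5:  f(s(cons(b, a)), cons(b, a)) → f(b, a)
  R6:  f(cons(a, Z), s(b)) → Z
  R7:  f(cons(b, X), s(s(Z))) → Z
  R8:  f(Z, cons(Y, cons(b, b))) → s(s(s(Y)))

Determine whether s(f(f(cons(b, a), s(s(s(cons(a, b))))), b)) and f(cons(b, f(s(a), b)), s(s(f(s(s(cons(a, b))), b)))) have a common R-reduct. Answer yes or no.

yes — NF(t₁) = s(cons(a, b)), NF(t₂) = s(cons(a, b))

Reduce t₁ = s(f(f(cons(b, a), s(s(s(cons(a, b))))), b)):
1. s(f(f(cons(b, a), s(s(s(cons(a, b))))), b))  →  s(f(s(cons(a, b)), b))   [R7 at 1.1]
2. s(f(s(cons(a, b)), b))  →  s(cons(a, b))   [R4 at 1]

Reduce t₂ = f(cons(b, f(s(a), b)), s(s(f(s(s(cons(a, b))), b)))):
1. f(cons(b, f(s(a), b)), s(s(f(s(s(cons(a, b))), b))))  →  f(s(s(cons(a, b))), b)   [R7 at ε]
2. f(s(s(cons(a, b))), b)  →  s(cons(a, b))   [R4 at ε]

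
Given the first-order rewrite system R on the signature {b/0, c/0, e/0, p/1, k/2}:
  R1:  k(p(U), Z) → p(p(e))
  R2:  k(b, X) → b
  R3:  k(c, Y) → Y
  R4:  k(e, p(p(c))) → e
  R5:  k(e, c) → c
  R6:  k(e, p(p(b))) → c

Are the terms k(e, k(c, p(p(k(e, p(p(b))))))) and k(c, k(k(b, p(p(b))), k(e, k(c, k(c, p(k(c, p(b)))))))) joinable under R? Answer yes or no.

Reduce t₁ = k(e, k(c, p(p(k(e, p(p(b))))))):
1. k(e, k(c, p(p(k(e, p(p(b)))))))  →  k(e, p(p(k(e, p(p(b))))))   [R3 at 2]
2. k(e, p(p(k(e, p(p(b))))))  →  k(e, p(p(c)))   [R6 at 2.1.1]
3. k(e, p(p(c)))  →  e   [R4 at ε]

Reduce t₂ = k(c, k(k(b, p(p(b))), k(e, k(c, k(c, p(k(c, p(b)))))))):
1. k(c, k(k(b, p(p(b))), k(e, k(c, k(c, p(k(c, p(b))))))))  →  k(k(b, p(p(b))), k(e, k(c, k(c, p(k(c, p(b)))))))   [R3 at ε]
2. k(k(b, p(p(b))), k(e, k(c, k(c, p(k(c, p(b)))))))  →  k(b, k(e, k(c, k(c, p(k(c, p(b)))))))   [R2 at 1]
3. k(b, k(e, k(c, k(c, p(k(c, p(b)))))))  →  b   [R2 at ε]

no — NF(t₁) = e, NF(t₂) = b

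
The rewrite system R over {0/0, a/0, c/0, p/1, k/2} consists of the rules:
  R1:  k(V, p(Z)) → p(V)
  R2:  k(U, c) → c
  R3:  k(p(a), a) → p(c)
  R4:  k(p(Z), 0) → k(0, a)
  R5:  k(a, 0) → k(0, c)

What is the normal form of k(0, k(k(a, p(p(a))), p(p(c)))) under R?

1. k(0, k(k(a, p(p(a))), p(p(c))))  →  k(0, p(k(a, p(p(a)))))   [R1 at 2]
2. k(0, p(k(a, p(p(a)))))  →  p(0)   [R1 at ε]

p(0)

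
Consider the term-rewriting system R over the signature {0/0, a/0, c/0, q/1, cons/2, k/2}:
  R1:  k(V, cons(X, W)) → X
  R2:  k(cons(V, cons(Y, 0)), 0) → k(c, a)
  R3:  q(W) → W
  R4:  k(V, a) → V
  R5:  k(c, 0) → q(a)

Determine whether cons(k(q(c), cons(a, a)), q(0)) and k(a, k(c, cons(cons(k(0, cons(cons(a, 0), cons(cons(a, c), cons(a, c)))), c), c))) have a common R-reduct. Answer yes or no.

Reduce t₁ = cons(k(q(c), cons(a, a)), q(0)):
1. cons(k(q(c), cons(a, a)), q(0))  →  cons(a, q(0))   [R1 at 1]
2. cons(a, q(0))  →  cons(a, 0)   [R3 at 2]

Reduce t₂ = k(a, k(c, cons(cons(k(0, cons(cons(a, 0), cons(cons(a, c), cons(a, c)))), c), c))):
1. k(a, k(c, cons(cons(k(0, cons(cons(a, 0), cons(cons(a, c), cons(a, c)))), c), c)))  →  k(a, cons(k(0, cons(cons(a, 0), cons(cons(a, c), cons(a, c)))), c))   [R1 at 2]
2. k(a, cons(k(0, cons(cons(a, 0), cons(cons(a, c), cons(a, c)))), c))  →  k(0, cons(cons(a, 0), cons(cons(a, c), cons(a, c))))   [R1 at ε]
3. k(0, cons(cons(a, 0), cons(cons(a, c), cons(a, c))))  →  cons(a, 0)   [R1 at ε]

yes — NF(t₁) = cons(a, 0), NF(t₂) = cons(a, 0)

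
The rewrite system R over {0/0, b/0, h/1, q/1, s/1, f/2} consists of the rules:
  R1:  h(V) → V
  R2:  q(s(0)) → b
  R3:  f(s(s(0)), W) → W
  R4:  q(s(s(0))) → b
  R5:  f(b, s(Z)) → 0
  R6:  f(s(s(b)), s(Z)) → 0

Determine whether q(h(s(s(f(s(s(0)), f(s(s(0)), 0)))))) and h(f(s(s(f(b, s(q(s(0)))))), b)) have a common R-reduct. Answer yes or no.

Reduce t₁ = q(h(s(s(f(s(s(0)), f(s(s(0)), 0)))))):
1. q(h(s(s(f(s(s(0)), f(s(s(0)), 0))))))  →  q(s(s(f(s(s(0)), f(s(s(0)), 0)))))   [R1 at 1]
2. q(s(s(f(s(s(0)), f(s(s(0)), 0)))))  →  q(s(s(f(s(s(0)), 0))))   [R3 at 1.1.1]
3. q(s(s(f(s(s(0)), 0))))  →  q(s(s(0)))   [R3 at 1.1.1]
4. q(s(s(0)))  →  b   [R4 at ε]

Reduce t₂ = h(f(s(s(f(b, s(q(s(0)))))), b)):
1. h(f(s(s(f(b, s(q(s(0)))))), b))  →  f(s(s(f(b, s(q(s(0)))))), b)   [R1 at ε]
2. f(s(s(f(b, s(q(s(0)))))), b)  →  f(s(s(0)), b)   [R5 at 1.1.1]
3. f(s(s(0)), b)  →  b   [R3 at ε]

yes — NF(t₁) = b, NF(t₂) = b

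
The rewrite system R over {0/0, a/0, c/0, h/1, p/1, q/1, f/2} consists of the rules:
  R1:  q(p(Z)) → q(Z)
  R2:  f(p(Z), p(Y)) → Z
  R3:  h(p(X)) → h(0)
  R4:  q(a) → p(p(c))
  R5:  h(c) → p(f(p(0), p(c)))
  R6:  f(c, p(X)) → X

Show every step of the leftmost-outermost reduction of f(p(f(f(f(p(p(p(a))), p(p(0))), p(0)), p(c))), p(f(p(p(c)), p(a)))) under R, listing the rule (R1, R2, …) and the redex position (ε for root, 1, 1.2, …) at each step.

1. f(p(f(f(f(p(p(p(a))), p(p(0))), p(0)), p(c))), p(f(p(p(c)), p(a))))  →  f(f(f(p(p(p(a))), p(p(0))), p(0)), p(c))   [R2 at ε]
2. f(f(f(p(p(p(a))), p(p(0))), p(0)), p(c))  →  f(f(p(p(a)), p(0)), p(c))   [R2 at 1.1]
3. f(f(p(p(a)), p(0)), p(c))  →  f(p(a), p(c))   [R2 at 1]
4. f(p(a), p(c))  →  a   [R2 at ε]

a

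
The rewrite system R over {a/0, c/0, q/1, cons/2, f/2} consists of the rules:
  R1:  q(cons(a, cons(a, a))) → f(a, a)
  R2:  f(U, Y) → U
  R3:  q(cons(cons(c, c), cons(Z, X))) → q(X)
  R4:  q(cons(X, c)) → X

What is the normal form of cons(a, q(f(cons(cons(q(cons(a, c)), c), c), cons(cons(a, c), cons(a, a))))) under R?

cons(a, cons(a, c))

1. cons(a, q(f(cons(cons(q(cons(a, c)), c), c), cons(cons(a, c), cons(a, a)))))  →  cons(a, q(cons(cons(q(cons(a, c)), c), c)))   [R2 at 2.1]
2. cons(a, q(cons(cons(q(cons(a, c)), c), c)))  →  cons(a, cons(q(cons(a, c)), c))   [R4 at 2]
3. cons(a, cons(q(cons(a, c)), c))  →  cons(a, cons(a, c))   [R4 at 2.1]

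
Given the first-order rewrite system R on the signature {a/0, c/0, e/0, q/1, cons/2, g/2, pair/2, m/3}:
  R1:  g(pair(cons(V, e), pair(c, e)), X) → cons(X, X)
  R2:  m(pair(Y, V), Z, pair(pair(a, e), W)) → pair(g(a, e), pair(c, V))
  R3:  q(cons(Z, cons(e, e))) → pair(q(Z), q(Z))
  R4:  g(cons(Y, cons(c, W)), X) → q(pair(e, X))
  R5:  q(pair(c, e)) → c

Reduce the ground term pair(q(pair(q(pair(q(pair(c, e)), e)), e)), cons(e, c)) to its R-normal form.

pair(c, cons(e, c))

1. pair(q(pair(q(pair(q(pair(c, e)), e)), e)), cons(e, c))  →  pair(q(pair(q(pair(c, e)), e)), cons(e, c))   [R5 at 1.1.1.1.1]
2. pair(q(pair(q(pair(c, e)), e)), cons(e, c))  →  pair(q(pair(c, e)), cons(e, c))   [R5 at 1.1.1]
3. pair(q(pair(c, e)), cons(e, c))  →  pair(c, cons(e, c))   [R5 at 1]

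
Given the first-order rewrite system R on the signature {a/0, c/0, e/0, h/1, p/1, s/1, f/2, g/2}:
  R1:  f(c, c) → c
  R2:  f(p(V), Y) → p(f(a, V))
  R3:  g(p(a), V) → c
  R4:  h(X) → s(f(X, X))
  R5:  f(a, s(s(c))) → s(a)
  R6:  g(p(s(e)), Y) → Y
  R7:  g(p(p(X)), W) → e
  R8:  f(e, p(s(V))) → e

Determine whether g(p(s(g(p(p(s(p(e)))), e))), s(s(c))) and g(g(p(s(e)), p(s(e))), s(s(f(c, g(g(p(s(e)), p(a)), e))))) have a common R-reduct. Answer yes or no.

Reduce t₁ = g(p(s(g(p(p(s(p(e)))), e))), s(s(c))):
1. g(p(s(g(p(p(s(p(e)))), e))), s(s(c)))  →  g(p(s(e)), s(s(c)))   [R7 at 1.1.1]
2. g(p(s(e)), s(s(c)))  →  s(s(c))   [R6 at ε]

Reduce t₂ = g(g(p(s(e)), p(s(e))), s(s(f(c, g(g(p(s(e)), p(a)), e))))):
1. g(g(p(s(e)), p(s(e))), s(s(f(c, g(g(p(s(e)), p(a)), e)))))  →  g(p(s(e)), s(s(f(c, g(g(p(s(e)), p(a)), e)))))   [R6 at 1]
2. g(p(s(e)), s(s(f(c, g(g(p(s(e)), p(a)), e)))))  →  s(s(f(c, g(g(p(s(e)), p(a)), e))))   [R6 at ε]
3. s(s(f(c, g(g(p(s(e)), p(a)), e))))  →  s(s(f(c, g(p(a), e))))   [R6 at 1.1.2.1]
4. s(s(f(c, g(p(a), e))))  →  s(s(f(c, c)))   [R3 at 1.1.2]
5. s(s(f(c, c)))  →  s(s(c))   [R1 at 1.1]

yes — NF(t₁) = s(s(c)), NF(t₂) = s(s(c))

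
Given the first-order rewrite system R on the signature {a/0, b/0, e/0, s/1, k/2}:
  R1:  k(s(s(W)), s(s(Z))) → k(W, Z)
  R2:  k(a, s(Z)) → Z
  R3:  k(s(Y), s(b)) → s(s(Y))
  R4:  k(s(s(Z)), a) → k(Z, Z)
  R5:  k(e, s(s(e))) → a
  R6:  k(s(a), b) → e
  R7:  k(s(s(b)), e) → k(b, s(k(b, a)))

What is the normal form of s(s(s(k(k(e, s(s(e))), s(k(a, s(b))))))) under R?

s(s(s(b)))

1. s(s(s(k(k(e, s(s(e))), s(k(a, s(b)))))))  →  s(s(s(k(a, s(k(a, s(b)))))))   [R5 at 1.1.1.1]
2. s(s(s(k(a, s(k(a, s(b)))))))  →  s(s(s(k(a, s(b)))))   [R2 at 1.1.1]
3. s(s(s(k(a, s(b)))))  →  s(s(s(b)))   [R2 at 1.1.1]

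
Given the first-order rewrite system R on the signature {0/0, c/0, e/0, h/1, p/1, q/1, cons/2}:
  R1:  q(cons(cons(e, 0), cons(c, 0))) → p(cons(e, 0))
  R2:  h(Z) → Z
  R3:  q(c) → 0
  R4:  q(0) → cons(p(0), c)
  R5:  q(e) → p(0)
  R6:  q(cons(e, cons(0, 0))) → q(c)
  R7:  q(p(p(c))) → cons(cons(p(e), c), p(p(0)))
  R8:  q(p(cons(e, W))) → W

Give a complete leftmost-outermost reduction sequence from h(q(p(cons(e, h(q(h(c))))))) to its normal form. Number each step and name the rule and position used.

1. h(q(p(cons(e, h(q(h(c)))))))  →  q(p(cons(e, h(q(h(c))))))   [R2 at ε]
2. q(p(cons(e, h(q(h(c))))))  →  h(q(h(c)))   [R8 at ε]
3. h(q(h(c)))  →  q(h(c))   [R2 at ε]
4. q(h(c))  →  q(c)   [R2 at 1]
5. q(c)  →  0   [R3 at ε]

0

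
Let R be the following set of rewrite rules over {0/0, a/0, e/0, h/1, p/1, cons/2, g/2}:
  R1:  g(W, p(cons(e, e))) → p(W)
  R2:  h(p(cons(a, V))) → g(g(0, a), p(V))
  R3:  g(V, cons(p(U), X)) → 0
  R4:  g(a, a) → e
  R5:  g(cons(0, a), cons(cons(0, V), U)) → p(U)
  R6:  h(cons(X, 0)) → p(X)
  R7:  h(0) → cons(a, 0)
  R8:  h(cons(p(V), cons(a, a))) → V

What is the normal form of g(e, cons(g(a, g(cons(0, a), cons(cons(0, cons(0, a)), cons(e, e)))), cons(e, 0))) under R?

1. g(e, cons(g(a, g(cons(0, a), cons(cons(0, cons(0, a)), cons(e, e)))), cons(e, 0)))  →  g(e, cons(g(a, p(cons(e, e))), cons(e, 0)))   [R5 at 2.1.2]
2. g(e, cons(g(a, p(cons(e, e))), cons(e, 0)))  →  g(e, cons(p(a), cons(e, 0)))   [R1 at 2.1]
3. g(e, cons(p(a), cons(e, 0)))  →  0   [R3 at ε]

0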